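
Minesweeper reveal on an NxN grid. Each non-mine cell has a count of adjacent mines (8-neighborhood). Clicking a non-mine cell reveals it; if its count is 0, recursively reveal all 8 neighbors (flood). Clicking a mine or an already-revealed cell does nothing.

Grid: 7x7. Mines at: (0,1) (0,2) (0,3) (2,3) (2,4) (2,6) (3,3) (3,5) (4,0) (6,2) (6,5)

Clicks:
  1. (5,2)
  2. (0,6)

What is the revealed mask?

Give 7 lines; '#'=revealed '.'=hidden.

Click 1 (5,2) count=1: revealed 1 new [(5,2)] -> total=1
Click 2 (0,6) count=0: revealed 6 new [(0,4) (0,5) (0,6) (1,4) (1,5) (1,6)] -> total=7

Answer: ....###
....###
.......
.......
.......
..#....
.......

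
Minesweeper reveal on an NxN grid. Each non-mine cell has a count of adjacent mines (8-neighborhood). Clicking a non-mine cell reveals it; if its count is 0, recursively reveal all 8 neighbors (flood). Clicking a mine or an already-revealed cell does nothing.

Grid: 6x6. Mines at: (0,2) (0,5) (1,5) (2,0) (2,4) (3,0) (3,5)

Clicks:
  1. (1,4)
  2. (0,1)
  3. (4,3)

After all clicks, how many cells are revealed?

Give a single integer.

Click 1 (1,4) count=3: revealed 1 new [(1,4)] -> total=1
Click 2 (0,1) count=1: revealed 1 new [(0,1)] -> total=2
Click 3 (4,3) count=0: revealed 22 new [(1,1) (1,2) (1,3) (2,1) (2,2) (2,3) (3,1) (3,2) (3,3) (3,4) (4,0) (4,1) (4,2) (4,3) (4,4) (4,5) (5,0) (5,1) (5,2) (5,3) (5,4) (5,5)] -> total=24

Answer: 24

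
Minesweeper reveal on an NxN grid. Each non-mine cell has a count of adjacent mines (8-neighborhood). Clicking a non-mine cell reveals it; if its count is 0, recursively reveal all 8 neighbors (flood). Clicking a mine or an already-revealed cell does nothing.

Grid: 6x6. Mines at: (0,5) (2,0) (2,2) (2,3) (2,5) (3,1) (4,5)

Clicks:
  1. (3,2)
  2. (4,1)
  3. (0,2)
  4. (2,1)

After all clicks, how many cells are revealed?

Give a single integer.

Click 1 (3,2) count=3: revealed 1 new [(3,2)] -> total=1
Click 2 (4,1) count=1: revealed 1 new [(4,1)] -> total=2
Click 3 (0,2) count=0: revealed 10 new [(0,0) (0,1) (0,2) (0,3) (0,4) (1,0) (1,1) (1,2) (1,3) (1,4)] -> total=12
Click 4 (2,1) count=3: revealed 1 new [(2,1)] -> total=13

Answer: 13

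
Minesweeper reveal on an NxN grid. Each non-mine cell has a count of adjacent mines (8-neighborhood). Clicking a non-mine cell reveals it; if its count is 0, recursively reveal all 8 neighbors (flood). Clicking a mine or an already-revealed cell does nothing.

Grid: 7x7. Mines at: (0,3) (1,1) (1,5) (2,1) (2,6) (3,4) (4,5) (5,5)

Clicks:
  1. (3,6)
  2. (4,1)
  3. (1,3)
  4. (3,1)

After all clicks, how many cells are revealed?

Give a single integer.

Click 1 (3,6) count=2: revealed 1 new [(3,6)] -> total=1
Click 2 (4,1) count=0: revealed 19 new [(3,0) (3,1) (3,2) (3,3) (4,0) (4,1) (4,2) (4,3) (4,4) (5,0) (5,1) (5,2) (5,3) (5,4) (6,0) (6,1) (6,2) (6,3) (6,4)] -> total=20
Click 3 (1,3) count=1: revealed 1 new [(1,3)] -> total=21
Click 4 (3,1) count=1: revealed 0 new [(none)] -> total=21

Answer: 21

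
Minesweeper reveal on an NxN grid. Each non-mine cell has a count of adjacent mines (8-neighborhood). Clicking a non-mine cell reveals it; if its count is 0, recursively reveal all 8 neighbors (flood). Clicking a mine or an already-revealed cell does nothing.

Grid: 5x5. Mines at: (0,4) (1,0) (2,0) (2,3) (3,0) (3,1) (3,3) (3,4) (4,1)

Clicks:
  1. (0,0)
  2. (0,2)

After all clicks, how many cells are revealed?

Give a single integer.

Click 1 (0,0) count=1: revealed 1 new [(0,0)] -> total=1
Click 2 (0,2) count=0: revealed 6 new [(0,1) (0,2) (0,3) (1,1) (1,2) (1,3)] -> total=7

Answer: 7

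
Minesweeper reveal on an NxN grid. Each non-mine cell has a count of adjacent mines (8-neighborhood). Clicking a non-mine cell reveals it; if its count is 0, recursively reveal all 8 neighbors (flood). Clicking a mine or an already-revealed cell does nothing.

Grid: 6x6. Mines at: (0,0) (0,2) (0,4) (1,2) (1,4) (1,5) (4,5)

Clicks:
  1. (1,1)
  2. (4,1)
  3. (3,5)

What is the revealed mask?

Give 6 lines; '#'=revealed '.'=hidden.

Answer: ......
##....
#####.
######
#####.
#####.

Derivation:
Click 1 (1,1) count=3: revealed 1 new [(1,1)] -> total=1
Click 2 (4,1) count=0: revealed 21 new [(1,0) (2,0) (2,1) (2,2) (2,3) (2,4) (3,0) (3,1) (3,2) (3,3) (3,4) (4,0) (4,1) (4,2) (4,3) (4,4) (5,0) (5,1) (5,2) (5,3) (5,4)] -> total=22
Click 3 (3,5) count=1: revealed 1 new [(3,5)] -> total=23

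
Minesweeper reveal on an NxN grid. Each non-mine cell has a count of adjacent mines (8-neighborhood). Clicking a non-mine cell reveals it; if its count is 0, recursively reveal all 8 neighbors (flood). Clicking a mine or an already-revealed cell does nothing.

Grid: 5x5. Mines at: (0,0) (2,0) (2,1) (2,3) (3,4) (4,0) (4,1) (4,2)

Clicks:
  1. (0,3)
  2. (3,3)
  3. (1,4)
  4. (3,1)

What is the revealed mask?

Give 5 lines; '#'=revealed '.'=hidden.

Click 1 (0,3) count=0: revealed 8 new [(0,1) (0,2) (0,3) (0,4) (1,1) (1,2) (1,3) (1,4)] -> total=8
Click 2 (3,3) count=3: revealed 1 new [(3,3)] -> total=9
Click 3 (1,4) count=1: revealed 0 new [(none)] -> total=9
Click 4 (3,1) count=5: revealed 1 new [(3,1)] -> total=10

Answer: .####
.####
.....
.#.#.
.....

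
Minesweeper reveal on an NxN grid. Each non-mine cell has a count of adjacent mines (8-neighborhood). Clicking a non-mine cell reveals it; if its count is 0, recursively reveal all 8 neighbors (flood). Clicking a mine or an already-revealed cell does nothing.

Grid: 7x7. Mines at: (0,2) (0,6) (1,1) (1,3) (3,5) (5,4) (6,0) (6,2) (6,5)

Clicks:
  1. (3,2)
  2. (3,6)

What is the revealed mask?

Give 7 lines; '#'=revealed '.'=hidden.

Click 1 (3,2) count=0: revealed 19 new [(2,0) (2,1) (2,2) (2,3) (2,4) (3,0) (3,1) (3,2) (3,3) (3,4) (4,0) (4,1) (4,2) (4,3) (4,4) (5,0) (5,1) (5,2) (5,3)] -> total=19
Click 2 (3,6) count=1: revealed 1 new [(3,6)] -> total=20

Answer: .......
.......
#####..
#####.#
#####..
####...
.......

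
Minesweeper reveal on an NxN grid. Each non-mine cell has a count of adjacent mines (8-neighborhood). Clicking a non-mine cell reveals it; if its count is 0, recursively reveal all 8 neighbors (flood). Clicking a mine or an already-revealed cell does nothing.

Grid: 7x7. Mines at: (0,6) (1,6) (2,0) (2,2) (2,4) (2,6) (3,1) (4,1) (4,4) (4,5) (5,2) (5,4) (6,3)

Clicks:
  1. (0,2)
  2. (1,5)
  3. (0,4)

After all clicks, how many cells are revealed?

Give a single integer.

Click 1 (0,2) count=0: revealed 12 new [(0,0) (0,1) (0,2) (0,3) (0,4) (0,5) (1,0) (1,1) (1,2) (1,3) (1,4) (1,5)] -> total=12
Click 2 (1,5) count=4: revealed 0 new [(none)] -> total=12
Click 3 (0,4) count=0: revealed 0 new [(none)] -> total=12

Answer: 12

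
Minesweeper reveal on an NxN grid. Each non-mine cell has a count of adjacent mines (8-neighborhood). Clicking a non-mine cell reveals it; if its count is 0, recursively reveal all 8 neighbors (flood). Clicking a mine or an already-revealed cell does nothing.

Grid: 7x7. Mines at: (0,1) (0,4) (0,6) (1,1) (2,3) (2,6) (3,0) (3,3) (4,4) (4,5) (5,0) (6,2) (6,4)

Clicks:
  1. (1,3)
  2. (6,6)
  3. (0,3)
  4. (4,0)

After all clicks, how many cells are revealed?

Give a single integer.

Answer: 7

Derivation:
Click 1 (1,3) count=2: revealed 1 new [(1,3)] -> total=1
Click 2 (6,6) count=0: revealed 4 new [(5,5) (5,6) (6,5) (6,6)] -> total=5
Click 3 (0,3) count=1: revealed 1 new [(0,3)] -> total=6
Click 4 (4,0) count=2: revealed 1 new [(4,0)] -> total=7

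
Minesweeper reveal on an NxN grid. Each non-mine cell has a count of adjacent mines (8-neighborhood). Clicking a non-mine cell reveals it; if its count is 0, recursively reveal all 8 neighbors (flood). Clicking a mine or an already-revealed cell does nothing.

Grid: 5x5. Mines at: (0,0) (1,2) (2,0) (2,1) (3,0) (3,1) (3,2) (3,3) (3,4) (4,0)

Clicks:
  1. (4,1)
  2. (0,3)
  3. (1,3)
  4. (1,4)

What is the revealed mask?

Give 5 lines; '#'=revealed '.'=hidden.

Click 1 (4,1) count=4: revealed 1 new [(4,1)] -> total=1
Click 2 (0,3) count=1: revealed 1 new [(0,3)] -> total=2
Click 3 (1,3) count=1: revealed 1 new [(1,3)] -> total=3
Click 4 (1,4) count=0: revealed 4 new [(0,4) (1,4) (2,3) (2,4)] -> total=7

Answer: ...##
...##
...##
.....
.#...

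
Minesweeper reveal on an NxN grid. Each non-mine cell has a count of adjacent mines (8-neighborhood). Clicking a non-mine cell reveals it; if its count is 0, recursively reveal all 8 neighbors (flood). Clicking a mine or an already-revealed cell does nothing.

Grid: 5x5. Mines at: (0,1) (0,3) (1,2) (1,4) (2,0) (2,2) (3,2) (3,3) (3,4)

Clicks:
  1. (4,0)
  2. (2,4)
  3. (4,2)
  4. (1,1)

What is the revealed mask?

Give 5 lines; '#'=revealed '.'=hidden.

Answer: .....
.#...
....#
##...
###..

Derivation:
Click 1 (4,0) count=0: revealed 4 new [(3,0) (3,1) (4,0) (4,1)] -> total=4
Click 2 (2,4) count=3: revealed 1 new [(2,4)] -> total=5
Click 3 (4,2) count=2: revealed 1 new [(4,2)] -> total=6
Click 4 (1,1) count=4: revealed 1 new [(1,1)] -> total=7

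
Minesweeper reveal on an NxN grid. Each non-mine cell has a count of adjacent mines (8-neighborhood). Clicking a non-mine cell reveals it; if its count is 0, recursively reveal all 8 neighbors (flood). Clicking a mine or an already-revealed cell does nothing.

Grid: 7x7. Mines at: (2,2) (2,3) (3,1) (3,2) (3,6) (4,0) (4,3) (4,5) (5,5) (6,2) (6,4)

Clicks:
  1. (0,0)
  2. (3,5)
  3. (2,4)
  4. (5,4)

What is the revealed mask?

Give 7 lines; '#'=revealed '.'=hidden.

Click 1 (0,0) count=0: revealed 19 new [(0,0) (0,1) (0,2) (0,3) (0,4) (0,5) (0,6) (1,0) (1,1) (1,2) (1,3) (1,4) (1,5) (1,6) (2,0) (2,1) (2,4) (2,5) (2,6)] -> total=19
Click 2 (3,5) count=2: revealed 1 new [(3,5)] -> total=20
Click 3 (2,4) count=1: revealed 0 new [(none)] -> total=20
Click 4 (5,4) count=4: revealed 1 new [(5,4)] -> total=21

Answer: #######
#######
##..###
.....#.
.......
....#..
.......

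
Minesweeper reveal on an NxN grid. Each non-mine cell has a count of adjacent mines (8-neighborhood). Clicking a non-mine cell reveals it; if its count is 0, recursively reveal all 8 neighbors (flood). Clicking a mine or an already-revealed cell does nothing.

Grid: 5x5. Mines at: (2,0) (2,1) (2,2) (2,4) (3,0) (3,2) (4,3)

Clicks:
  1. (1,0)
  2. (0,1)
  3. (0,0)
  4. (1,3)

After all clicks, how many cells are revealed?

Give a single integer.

Click 1 (1,0) count=2: revealed 1 new [(1,0)] -> total=1
Click 2 (0,1) count=0: revealed 9 new [(0,0) (0,1) (0,2) (0,3) (0,4) (1,1) (1,2) (1,3) (1,4)] -> total=10
Click 3 (0,0) count=0: revealed 0 new [(none)] -> total=10
Click 4 (1,3) count=2: revealed 0 new [(none)] -> total=10

Answer: 10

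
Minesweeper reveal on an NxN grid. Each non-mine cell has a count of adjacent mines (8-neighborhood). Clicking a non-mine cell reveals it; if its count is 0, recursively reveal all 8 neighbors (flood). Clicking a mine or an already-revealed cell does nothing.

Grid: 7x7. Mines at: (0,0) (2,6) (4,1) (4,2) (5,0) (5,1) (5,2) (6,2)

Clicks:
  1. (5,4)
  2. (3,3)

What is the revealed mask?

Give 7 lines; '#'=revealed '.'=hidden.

Click 1 (5,4) count=0: revealed 38 new [(0,1) (0,2) (0,3) (0,4) (0,5) (0,6) (1,0) (1,1) (1,2) (1,3) (1,4) (1,5) (1,6) (2,0) (2,1) (2,2) (2,3) (2,4) (2,5) (3,0) (3,1) (3,2) (3,3) (3,4) (3,5) (3,6) (4,3) (4,4) (4,5) (4,6) (5,3) (5,4) (5,5) (5,6) (6,3) (6,4) (6,5) (6,6)] -> total=38
Click 2 (3,3) count=1: revealed 0 new [(none)] -> total=38

Answer: .######
#######
######.
#######
...####
...####
...####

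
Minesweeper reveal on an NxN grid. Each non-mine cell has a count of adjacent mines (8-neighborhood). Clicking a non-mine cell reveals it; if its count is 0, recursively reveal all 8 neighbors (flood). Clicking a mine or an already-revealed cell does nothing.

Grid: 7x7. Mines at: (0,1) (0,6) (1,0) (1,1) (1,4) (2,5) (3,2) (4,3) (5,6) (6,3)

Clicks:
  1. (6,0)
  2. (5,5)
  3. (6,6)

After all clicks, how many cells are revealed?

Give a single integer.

Answer: 15

Derivation:
Click 1 (6,0) count=0: revealed 13 new [(2,0) (2,1) (3,0) (3,1) (4,0) (4,1) (4,2) (5,0) (5,1) (5,2) (6,0) (6,1) (6,2)] -> total=13
Click 2 (5,5) count=1: revealed 1 new [(5,5)] -> total=14
Click 3 (6,6) count=1: revealed 1 new [(6,6)] -> total=15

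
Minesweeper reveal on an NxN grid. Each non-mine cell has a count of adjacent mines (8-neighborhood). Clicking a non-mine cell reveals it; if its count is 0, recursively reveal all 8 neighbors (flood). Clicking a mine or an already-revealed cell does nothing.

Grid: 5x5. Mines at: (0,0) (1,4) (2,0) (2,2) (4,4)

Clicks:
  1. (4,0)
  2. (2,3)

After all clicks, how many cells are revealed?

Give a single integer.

Answer: 9

Derivation:
Click 1 (4,0) count=0: revealed 8 new [(3,0) (3,1) (3,2) (3,3) (4,0) (4,1) (4,2) (4,3)] -> total=8
Click 2 (2,3) count=2: revealed 1 new [(2,3)] -> total=9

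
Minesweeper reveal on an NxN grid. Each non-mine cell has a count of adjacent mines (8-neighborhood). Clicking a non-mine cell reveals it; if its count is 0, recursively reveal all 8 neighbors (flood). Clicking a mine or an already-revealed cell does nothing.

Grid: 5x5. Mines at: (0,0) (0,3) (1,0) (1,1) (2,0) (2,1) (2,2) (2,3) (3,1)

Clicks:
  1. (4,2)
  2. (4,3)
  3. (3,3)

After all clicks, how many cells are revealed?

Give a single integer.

Click 1 (4,2) count=1: revealed 1 new [(4,2)] -> total=1
Click 2 (4,3) count=0: revealed 5 new [(3,2) (3,3) (3,4) (4,3) (4,4)] -> total=6
Click 3 (3,3) count=2: revealed 0 new [(none)] -> total=6

Answer: 6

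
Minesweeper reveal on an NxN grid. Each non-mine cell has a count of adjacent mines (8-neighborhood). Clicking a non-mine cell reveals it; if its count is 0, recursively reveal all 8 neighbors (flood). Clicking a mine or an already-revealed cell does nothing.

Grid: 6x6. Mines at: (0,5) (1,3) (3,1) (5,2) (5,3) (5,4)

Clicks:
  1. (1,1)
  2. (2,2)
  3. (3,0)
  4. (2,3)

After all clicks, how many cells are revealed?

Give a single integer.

Answer: 11

Derivation:
Click 1 (1,1) count=0: revealed 9 new [(0,0) (0,1) (0,2) (1,0) (1,1) (1,2) (2,0) (2,1) (2,2)] -> total=9
Click 2 (2,2) count=2: revealed 0 new [(none)] -> total=9
Click 3 (3,0) count=1: revealed 1 new [(3,0)] -> total=10
Click 4 (2,3) count=1: revealed 1 new [(2,3)] -> total=11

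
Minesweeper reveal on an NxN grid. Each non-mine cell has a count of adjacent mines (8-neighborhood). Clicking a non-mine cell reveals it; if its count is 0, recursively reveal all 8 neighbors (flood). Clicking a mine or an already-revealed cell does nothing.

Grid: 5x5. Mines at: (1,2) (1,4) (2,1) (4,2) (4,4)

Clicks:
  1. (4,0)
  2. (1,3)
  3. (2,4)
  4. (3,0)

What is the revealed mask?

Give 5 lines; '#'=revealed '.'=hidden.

Answer: .....
...#.
....#
##...
##...

Derivation:
Click 1 (4,0) count=0: revealed 4 new [(3,0) (3,1) (4,0) (4,1)] -> total=4
Click 2 (1,3) count=2: revealed 1 new [(1,3)] -> total=5
Click 3 (2,4) count=1: revealed 1 new [(2,4)] -> total=6
Click 4 (3,0) count=1: revealed 0 new [(none)] -> total=6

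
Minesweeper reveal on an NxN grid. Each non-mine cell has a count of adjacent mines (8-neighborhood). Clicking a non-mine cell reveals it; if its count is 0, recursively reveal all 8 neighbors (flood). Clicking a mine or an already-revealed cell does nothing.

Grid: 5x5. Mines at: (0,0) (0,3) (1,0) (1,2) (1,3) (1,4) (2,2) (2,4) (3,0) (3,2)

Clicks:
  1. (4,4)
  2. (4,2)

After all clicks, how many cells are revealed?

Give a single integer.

Click 1 (4,4) count=0: revealed 4 new [(3,3) (3,4) (4,3) (4,4)] -> total=4
Click 2 (4,2) count=1: revealed 1 new [(4,2)] -> total=5

Answer: 5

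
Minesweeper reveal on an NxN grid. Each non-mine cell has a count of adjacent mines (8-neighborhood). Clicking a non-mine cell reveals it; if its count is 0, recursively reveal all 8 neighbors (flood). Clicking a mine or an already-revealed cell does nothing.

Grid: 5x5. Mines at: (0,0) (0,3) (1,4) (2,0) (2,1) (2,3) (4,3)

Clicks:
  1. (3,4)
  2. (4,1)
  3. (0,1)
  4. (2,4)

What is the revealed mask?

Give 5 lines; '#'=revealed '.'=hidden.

Answer: .#...
.....
....#
###.#
###..

Derivation:
Click 1 (3,4) count=2: revealed 1 new [(3,4)] -> total=1
Click 2 (4,1) count=0: revealed 6 new [(3,0) (3,1) (3,2) (4,0) (4,1) (4,2)] -> total=7
Click 3 (0,1) count=1: revealed 1 new [(0,1)] -> total=8
Click 4 (2,4) count=2: revealed 1 new [(2,4)] -> total=9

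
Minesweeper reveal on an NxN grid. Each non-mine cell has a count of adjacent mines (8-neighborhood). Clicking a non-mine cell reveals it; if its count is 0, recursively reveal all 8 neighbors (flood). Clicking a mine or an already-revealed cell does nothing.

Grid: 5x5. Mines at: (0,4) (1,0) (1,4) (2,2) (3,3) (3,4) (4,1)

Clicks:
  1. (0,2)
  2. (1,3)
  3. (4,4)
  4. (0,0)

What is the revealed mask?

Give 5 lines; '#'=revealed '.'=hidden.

Click 1 (0,2) count=0: revealed 6 new [(0,1) (0,2) (0,3) (1,1) (1,2) (1,3)] -> total=6
Click 2 (1,3) count=3: revealed 0 new [(none)] -> total=6
Click 3 (4,4) count=2: revealed 1 new [(4,4)] -> total=7
Click 4 (0,0) count=1: revealed 1 new [(0,0)] -> total=8

Answer: ####.
.###.
.....
.....
....#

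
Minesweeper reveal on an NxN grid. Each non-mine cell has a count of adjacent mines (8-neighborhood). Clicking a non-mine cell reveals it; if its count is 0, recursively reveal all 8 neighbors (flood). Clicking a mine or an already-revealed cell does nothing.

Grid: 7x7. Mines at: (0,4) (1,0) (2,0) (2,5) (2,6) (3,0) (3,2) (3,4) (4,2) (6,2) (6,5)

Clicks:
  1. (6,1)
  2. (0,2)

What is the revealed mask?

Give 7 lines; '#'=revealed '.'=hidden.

Answer: .###...
.###...
.###...
.......
.......
.......
.#.....

Derivation:
Click 1 (6,1) count=1: revealed 1 new [(6,1)] -> total=1
Click 2 (0,2) count=0: revealed 9 new [(0,1) (0,2) (0,3) (1,1) (1,2) (1,3) (2,1) (2,2) (2,3)] -> total=10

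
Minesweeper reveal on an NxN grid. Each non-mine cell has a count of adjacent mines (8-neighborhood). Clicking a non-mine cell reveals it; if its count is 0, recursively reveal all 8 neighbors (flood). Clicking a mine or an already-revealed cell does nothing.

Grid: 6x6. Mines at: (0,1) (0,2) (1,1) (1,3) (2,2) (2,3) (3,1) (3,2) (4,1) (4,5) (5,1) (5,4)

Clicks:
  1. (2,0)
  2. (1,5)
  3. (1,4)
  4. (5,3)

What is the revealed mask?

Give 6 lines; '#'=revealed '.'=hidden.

Click 1 (2,0) count=2: revealed 1 new [(2,0)] -> total=1
Click 2 (1,5) count=0: revealed 8 new [(0,4) (0,5) (1,4) (1,5) (2,4) (2,5) (3,4) (3,5)] -> total=9
Click 3 (1,4) count=2: revealed 0 new [(none)] -> total=9
Click 4 (5,3) count=1: revealed 1 new [(5,3)] -> total=10

Answer: ....##
....##
#...##
....##
......
...#..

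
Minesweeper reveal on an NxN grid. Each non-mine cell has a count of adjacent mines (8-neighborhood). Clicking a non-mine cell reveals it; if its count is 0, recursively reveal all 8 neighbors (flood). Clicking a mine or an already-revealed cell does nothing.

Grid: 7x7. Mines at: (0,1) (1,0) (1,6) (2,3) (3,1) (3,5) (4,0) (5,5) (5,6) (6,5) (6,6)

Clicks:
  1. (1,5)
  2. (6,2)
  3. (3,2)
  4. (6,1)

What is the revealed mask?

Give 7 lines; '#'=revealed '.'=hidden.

Answer: .......
.....#.
.......
..###..
.####..
#####..
#####..

Derivation:
Click 1 (1,5) count=1: revealed 1 new [(1,5)] -> total=1
Click 2 (6,2) count=0: revealed 17 new [(3,2) (3,3) (3,4) (4,1) (4,2) (4,3) (4,4) (5,0) (5,1) (5,2) (5,3) (5,4) (6,0) (6,1) (6,2) (6,3) (6,4)] -> total=18
Click 3 (3,2) count=2: revealed 0 new [(none)] -> total=18
Click 4 (6,1) count=0: revealed 0 new [(none)] -> total=18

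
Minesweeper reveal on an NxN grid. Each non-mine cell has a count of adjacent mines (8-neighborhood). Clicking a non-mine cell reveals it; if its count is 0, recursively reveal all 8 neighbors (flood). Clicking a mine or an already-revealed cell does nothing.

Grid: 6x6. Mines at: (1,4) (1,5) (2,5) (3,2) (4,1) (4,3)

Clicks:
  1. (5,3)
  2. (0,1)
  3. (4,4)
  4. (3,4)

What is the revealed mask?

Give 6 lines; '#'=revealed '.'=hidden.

Click 1 (5,3) count=1: revealed 1 new [(5,3)] -> total=1
Click 2 (0,1) count=0: revealed 14 new [(0,0) (0,1) (0,2) (0,3) (1,0) (1,1) (1,2) (1,3) (2,0) (2,1) (2,2) (2,3) (3,0) (3,1)] -> total=15
Click 3 (4,4) count=1: revealed 1 new [(4,4)] -> total=16
Click 4 (3,4) count=2: revealed 1 new [(3,4)] -> total=17

Answer: ####..
####..
####..
##..#.
....#.
...#..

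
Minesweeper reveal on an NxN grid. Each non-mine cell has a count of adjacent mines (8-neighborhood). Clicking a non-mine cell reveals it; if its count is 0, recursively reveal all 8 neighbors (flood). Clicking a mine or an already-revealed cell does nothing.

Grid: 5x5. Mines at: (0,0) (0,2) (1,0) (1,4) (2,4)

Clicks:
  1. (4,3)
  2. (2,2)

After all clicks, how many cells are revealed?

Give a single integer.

Answer: 17

Derivation:
Click 1 (4,3) count=0: revealed 17 new [(1,1) (1,2) (1,3) (2,0) (2,1) (2,2) (2,3) (3,0) (3,1) (3,2) (3,3) (3,4) (4,0) (4,1) (4,2) (4,3) (4,4)] -> total=17
Click 2 (2,2) count=0: revealed 0 new [(none)] -> total=17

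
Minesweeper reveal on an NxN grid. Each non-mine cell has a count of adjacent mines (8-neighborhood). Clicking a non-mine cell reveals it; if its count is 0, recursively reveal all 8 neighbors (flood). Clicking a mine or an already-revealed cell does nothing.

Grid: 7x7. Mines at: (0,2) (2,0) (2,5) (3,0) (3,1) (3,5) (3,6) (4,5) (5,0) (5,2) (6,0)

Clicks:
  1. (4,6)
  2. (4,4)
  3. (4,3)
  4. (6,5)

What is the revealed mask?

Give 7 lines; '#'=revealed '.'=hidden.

Answer: .......
.......
.......
.......
...##.#
...####
...####

Derivation:
Click 1 (4,6) count=3: revealed 1 new [(4,6)] -> total=1
Click 2 (4,4) count=2: revealed 1 new [(4,4)] -> total=2
Click 3 (4,3) count=1: revealed 1 new [(4,3)] -> total=3
Click 4 (6,5) count=0: revealed 8 new [(5,3) (5,4) (5,5) (5,6) (6,3) (6,4) (6,5) (6,6)] -> total=11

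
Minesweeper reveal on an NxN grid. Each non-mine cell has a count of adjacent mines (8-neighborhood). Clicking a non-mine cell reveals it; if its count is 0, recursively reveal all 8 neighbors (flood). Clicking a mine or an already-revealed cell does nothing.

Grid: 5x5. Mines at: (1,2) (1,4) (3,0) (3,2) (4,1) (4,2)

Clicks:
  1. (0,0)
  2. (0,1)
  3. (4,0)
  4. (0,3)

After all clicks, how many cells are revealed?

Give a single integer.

Answer: 8

Derivation:
Click 1 (0,0) count=0: revealed 6 new [(0,0) (0,1) (1,0) (1,1) (2,0) (2,1)] -> total=6
Click 2 (0,1) count=1: revealed 0 new [(none)] -> total=6
Click 3 (4,0) count=2: revealed 1 new [(4,0)] -> total=7
Click 4 (0,3) count=2: revealed 1 new [(0,3)] -> total=8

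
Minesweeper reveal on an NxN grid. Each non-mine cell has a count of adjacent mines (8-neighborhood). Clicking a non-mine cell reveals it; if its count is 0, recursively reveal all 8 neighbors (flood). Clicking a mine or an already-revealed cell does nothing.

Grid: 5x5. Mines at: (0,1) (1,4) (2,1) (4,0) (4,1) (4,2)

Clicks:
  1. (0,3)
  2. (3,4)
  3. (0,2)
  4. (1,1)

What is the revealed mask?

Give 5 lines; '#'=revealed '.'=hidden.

Click 1 (0,3) count=1: revealed 1 new [(0,3)] -> total=1
Click 2 (3,4) count=0: revealed 6 new [(2,3) (2,4) (3,3) (3,4) (4,3) (4,4)] -> total=7
Click 3 (0,2) count=1: revealed 1 new [(0,2)] -> total=8
Click 4 (1,1) count=2: revealed 1 new [(1,1)] -> total=9

Answer: ..##.
.#...
...##
...##
...##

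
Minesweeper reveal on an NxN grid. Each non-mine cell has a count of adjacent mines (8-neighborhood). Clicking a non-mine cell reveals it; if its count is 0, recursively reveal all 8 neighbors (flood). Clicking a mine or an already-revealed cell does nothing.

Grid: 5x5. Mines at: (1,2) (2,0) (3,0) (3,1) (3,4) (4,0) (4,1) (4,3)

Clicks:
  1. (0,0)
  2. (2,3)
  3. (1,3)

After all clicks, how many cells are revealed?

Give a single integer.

Answer: 6

Derivation:
Click 1 (0,0) count=0: revealed 4 new [(0,0) (0,1) (1,0) (1,1)] -> total=4
Click 2 (2,3) count=2: revealed 1 new [(2,3)] -> total=5
Click 3 (1,3) count=1: revealed 1 new [(1,3)] -> total=6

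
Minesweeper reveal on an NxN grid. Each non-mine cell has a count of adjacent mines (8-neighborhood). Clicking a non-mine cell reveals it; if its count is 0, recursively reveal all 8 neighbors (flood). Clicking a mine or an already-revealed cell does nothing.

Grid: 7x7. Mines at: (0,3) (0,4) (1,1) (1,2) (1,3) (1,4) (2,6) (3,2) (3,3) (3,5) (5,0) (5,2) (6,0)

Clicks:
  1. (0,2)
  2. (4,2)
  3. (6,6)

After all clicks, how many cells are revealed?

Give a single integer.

Click 1 (0,2) count=4: revealed 1 new [(0,2)] -> total=1
Click 2 (4,2) count=3: revealed 1 new [(4,2)] -> total=2
Click 3 (6,6) count=0: revealed 12 new [(4,3) (4,4) (4,5) (4,6) (5,3) (5,4) (5,5) (5,6) (6,3) (6,4) (6,5) (6,6)] -> total=14

Answer: 14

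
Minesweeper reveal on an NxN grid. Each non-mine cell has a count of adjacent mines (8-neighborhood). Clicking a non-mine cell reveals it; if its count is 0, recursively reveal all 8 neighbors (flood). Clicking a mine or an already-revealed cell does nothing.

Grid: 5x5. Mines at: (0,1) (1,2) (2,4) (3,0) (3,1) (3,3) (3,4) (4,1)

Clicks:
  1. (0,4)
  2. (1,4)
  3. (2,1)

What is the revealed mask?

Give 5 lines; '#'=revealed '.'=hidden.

Click 1 (0,4) count=0: revealed 4 new [(0,3) (0,4) (1,3) (1,4)] -> total=4
Click 2 (1,4) count=1: revealed 0 new [(none)] -> total=4
Click 3 (2,1) count=3: revealed 1 new [(2,1)] -> total=5

Answer: ...##
...##
.#...
.....
.....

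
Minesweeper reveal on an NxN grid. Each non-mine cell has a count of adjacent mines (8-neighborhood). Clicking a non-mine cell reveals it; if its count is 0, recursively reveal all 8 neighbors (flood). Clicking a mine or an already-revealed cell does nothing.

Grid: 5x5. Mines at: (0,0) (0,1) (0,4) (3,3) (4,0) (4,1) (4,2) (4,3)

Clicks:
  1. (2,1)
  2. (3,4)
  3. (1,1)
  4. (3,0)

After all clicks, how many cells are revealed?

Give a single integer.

Click 1 (2,1) count=0: revealed 9 new [(1,0) (1,1) (1,2) (2,0) (2,1) (2,2) (3,0) (3,1) (3,2)] -> total=9
Click 2 (3,4) count=2: revealed 1 new [(3,4)] -> total=10
Click 3 (1,1) count=2: revealed 0 new [(none)] -> total=10
Click 4 (3,0) count=2: revealed 0 new [(none)] -> total=10

Answer: 10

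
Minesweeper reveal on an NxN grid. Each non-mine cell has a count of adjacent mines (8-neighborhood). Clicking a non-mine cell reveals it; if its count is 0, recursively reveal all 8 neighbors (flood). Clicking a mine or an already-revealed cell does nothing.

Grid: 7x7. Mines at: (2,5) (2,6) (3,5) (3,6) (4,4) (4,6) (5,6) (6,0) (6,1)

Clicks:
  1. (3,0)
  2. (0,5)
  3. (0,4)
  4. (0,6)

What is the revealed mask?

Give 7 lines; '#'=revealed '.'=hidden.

Click 1 (3,0) count=0: revealed 32 new [(0,0) (0,1) (0,2) (0,3) (0,4) (0,5) (0,6) (1,0) (1,1) (1,2) (1,3) (1,4) (1,5) (1,6) (2,0) (2,1) (2,2) (2,3) (2,4) (3,0) (3,1) (3,2) (3,3) (3,4) (4,0) (4,1) (4,2) (4,3) (5,0) (5,1) (5,2) (5,3)] -> total=32
Click 2 (0,5) count=0: revealed 0 new [(none)] -> total=32
Click 3 (0,4) count=0: revealed 0 new [(none)] -> total=32
Click 4 (0,6) count=0: revealed 0 new [(none)] -> total=32

Answer: #######
#######
#####..
#####..
####...
####...
.......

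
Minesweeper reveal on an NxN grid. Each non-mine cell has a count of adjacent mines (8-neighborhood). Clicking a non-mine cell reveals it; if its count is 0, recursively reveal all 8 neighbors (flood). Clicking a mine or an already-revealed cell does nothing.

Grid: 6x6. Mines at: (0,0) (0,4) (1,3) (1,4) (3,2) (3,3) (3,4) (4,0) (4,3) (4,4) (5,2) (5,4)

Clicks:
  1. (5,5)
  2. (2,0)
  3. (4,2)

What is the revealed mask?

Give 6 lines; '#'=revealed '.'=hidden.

Click 1 (5,5) count=2: revealed 1 new [(5,5)] -> total=1
Click 2 (2,0) count=0: revealed 6 new [(1,0) (1,1) (2,0) (2,1) (3,0) (3,1)] -> total=7
Click 3 (4,2) count=4: revealed 1 new [(4,2)] -> total=8

Answer: ......
##....
##....
##....
..#...
.....#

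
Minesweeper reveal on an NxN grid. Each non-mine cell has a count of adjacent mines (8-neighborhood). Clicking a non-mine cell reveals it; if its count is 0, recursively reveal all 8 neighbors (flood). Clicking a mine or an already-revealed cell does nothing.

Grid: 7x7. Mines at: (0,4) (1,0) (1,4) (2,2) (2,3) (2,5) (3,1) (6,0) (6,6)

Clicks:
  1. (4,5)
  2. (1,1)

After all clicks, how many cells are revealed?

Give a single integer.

Answer: 23

Derivation:
Click 1 (4,5) count=0: revealed 22 new [(3,2) (3,3) (3,4) (3,5) (3,6) (4,1) (4,2) (4,3) (4,4) (4,5) (4,6) (5,1) (5,2) (5,3) (5,4) (5,5) (5,6) (6,1) (6,2) (6,3) (6,4) (6,5)] -> total=22
Click 2 (1,1) count=2: revealed 1 new [(1,1)] -> total=23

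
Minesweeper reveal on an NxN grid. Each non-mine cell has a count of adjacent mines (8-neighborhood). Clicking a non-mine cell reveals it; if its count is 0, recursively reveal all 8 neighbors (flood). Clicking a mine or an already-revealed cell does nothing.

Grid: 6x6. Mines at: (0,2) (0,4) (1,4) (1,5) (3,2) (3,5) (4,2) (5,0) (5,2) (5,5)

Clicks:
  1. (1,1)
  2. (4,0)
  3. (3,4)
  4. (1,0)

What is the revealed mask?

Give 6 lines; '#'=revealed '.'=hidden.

Answer: ##....
##....
##....
##..#.
##....
......

Derivation:
Click 1 (1,1) count=1: revealed 1 new [(1,1)] -> total=1
Click 2 (4,0) count=1: revealed 1 new [(4,0)] -> total=2
Click 3 (3,4) count=1: revealed 1 new [(3,4)] -> total=3
Click 4 (1,0) count=0: revealed 8 new [(0,0) (0,1) (1,0) (2,0) (2,1) (3,0) (3,1) (4,1)] -> total=11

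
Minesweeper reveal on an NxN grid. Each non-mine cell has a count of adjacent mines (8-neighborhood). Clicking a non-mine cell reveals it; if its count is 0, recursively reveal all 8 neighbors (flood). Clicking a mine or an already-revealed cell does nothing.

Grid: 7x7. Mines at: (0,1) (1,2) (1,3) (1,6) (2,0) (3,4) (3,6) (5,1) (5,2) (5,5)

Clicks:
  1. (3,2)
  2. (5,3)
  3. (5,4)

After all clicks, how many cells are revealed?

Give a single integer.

Click 1 (3,2) count=0: revealed 9 new [(2,1) (2,2) (2,3) (3,1) (3,2) (3,3) (4,1) (4,2) (4,3)] -> total=9
Click 2 (5,3) count=1: revealed 1 new [(5,3)] -> total=10
Click 3 (5,4) count=1: revealed 1 new [(5,4)] -> total=11

Answer: 11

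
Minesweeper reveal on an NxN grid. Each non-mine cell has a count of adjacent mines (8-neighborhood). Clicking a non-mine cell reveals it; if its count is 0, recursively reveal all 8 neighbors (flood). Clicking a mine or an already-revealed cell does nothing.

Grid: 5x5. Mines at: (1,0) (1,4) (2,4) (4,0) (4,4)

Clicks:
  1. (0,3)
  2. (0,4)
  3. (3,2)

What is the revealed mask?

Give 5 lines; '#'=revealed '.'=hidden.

Answer: .####
.###.
.###.
.###.
.###.

Derivation:
Click 1 (0,3) count=1: revealed 1 new [(0,3)] -> total=1
Click 2 (0,4) count=1: revealed 1 new [(0,4)] -> total=2
Click 3 (3,2) count=0: revealed 14 new [(0,1) (0,2) (1,1) (1,2) (1,3) (2,1) (2,2) (2,3) (3,1) (3,2) (3,3) (4,1) (4,2) (4,3)] -> total=16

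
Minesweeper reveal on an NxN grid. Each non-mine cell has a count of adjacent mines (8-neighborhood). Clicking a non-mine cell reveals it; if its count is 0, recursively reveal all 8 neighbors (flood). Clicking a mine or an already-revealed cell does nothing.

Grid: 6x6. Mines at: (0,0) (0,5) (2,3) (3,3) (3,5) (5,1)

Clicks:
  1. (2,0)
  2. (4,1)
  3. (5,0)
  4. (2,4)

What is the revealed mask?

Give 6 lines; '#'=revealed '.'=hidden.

Answer: ......
###...
###.#.
###...
###...
#.....

Derivation:
Click 1 (2,0) count=0: revealed 12 new [(1,0) (1,1) (1,2) (2,0) (2,1) (2,2) (3,0) (3,1) (3,2) (4,0) (4,1) (4,2)] -> total=12
Click 2 (4,1) count=1: revealed 0 new [(none)] -> total=12
Click 3 (5,0) count=1: revealed 1 new [(5,0)] -> total=13
Click 4 (2,4) count=3: revealed 1 new [(2,4)] -> total=14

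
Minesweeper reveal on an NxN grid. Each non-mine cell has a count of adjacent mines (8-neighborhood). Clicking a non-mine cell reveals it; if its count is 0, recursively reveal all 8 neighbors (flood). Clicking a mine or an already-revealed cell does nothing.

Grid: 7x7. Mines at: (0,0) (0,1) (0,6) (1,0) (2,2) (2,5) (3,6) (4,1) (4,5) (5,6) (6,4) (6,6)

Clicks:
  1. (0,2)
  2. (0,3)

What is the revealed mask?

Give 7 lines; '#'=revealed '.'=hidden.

Click 1 (0,2) count=1: revealed 1 new [(0,2)] -> total=1
Click 2 (0,3) count=0: revealed 7 new [(0,3) (0,4) (0,5) (1,2) (1,3) (1,4) (1,5)] -> total=8

Answer: ..####.
..####.
.......
.......
.......
.......
.......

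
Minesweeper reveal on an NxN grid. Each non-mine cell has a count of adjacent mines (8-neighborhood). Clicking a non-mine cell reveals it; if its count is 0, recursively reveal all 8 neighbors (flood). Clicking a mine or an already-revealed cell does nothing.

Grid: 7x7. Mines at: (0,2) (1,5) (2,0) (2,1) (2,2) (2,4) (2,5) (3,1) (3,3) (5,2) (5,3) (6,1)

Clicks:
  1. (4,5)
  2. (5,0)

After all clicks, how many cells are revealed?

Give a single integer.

Click 1 (4,5) count=0: revealed 12 new [(3,4) (3,5) (3,6) (4,4) (4,5) (4,6) (5,4) (5,5) (5,6) (6,4) (6,5) (6,6)] -> total=12
Click 2 (5,0) count=1: revealed 1 new [(5,0)] -> total=13

Answer: 13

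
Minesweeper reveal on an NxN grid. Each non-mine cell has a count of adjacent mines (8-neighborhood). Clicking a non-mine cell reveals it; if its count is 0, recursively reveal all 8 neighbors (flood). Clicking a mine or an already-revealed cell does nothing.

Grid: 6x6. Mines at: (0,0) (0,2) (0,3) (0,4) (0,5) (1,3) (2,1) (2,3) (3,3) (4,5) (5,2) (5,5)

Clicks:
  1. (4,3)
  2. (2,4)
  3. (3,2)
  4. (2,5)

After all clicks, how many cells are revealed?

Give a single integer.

Click 1 (4,3) count=2: revealed 1 new [(4,3)] -> total=1
Click 2 (2,4) count=3: revealed 1 new [(2,4)] -> total=2
Click 3 (3,2) count=3: revealed 1 new [(3,2)] -> total=3
Click 4 (2,5) count=0: revealed 5 new [(1,4) (1,5) (2,5) (3,4) (3,5)] -> total=8

Answer: 8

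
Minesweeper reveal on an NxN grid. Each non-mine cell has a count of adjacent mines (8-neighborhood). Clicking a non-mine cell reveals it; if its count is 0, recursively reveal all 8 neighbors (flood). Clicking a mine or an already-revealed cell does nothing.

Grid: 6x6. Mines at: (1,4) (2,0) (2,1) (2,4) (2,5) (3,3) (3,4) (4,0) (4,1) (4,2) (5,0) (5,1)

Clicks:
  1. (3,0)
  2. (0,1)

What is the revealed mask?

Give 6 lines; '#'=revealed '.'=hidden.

Click 1 (3,0) count=4: revealed 1 new [(3,0)] -> total=1
Click 2 (0,1) count=0: revealed 8 new [(0,0) (0,1) (0,2) (0,3) (1,0) (1,1) (1,2) (1,3)] -> total=9

Answer: ####..
####..
......
#.....
......
......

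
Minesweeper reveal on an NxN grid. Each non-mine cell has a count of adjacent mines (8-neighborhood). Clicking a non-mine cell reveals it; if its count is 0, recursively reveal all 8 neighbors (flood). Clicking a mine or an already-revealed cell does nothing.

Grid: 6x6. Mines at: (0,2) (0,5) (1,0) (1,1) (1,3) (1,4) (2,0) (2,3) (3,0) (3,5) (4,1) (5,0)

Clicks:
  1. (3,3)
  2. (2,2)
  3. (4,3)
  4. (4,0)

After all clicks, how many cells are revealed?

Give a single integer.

Answer: 13

Derivation:
Click 1 (3,3) count=1: revealed 1 new [(3,3)] -> total=1
Click 2 (2,2) count=3: revealed 1 new [(2,2)] -> total=2
Click 3 (4,3) count=0: revealed 10 new [(3,2) (3,4) (4,2) (4,3) (4,4) (4,5) (5,2) (5,3) (5,4) (5,5)] -> total=12
Click 4 (4,0) count=3: revealed 1 new [(4,0)] -> total=13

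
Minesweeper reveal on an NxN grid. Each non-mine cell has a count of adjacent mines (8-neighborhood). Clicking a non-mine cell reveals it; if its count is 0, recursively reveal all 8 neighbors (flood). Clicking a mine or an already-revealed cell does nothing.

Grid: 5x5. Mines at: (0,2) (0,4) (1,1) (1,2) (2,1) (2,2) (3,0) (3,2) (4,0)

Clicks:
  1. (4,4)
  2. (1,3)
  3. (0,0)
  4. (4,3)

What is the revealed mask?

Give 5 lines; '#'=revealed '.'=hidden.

Answer: #....
...##
...##
...##
...##

Derivation:
Click 1 (4,4) count=0: revealed 8 new [(1,3) (1,4) (2,3) (2,4) (3,3) (3,4) (4,3) (4,4)] -> total=8
Click 2 (1,3) count=4: revealed 0 new [(none)] -> total=8
Click 3 (0,0) count=1: revealed 1 new [(0,0)] -> total=9
Click 4 (4,3) count=1: revealed 0 new [(none)] -> total=9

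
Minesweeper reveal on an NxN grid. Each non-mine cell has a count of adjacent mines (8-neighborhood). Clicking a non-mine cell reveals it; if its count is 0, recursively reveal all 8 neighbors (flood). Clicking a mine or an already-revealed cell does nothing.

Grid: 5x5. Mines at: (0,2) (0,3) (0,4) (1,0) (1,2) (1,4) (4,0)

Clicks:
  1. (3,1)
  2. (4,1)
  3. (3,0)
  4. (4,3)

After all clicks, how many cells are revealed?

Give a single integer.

Click 1 (3,1) count=1: revealed 1 new [(3,1)] -> total=1
Click 2 (4,1) count=1: revealed 1 new [(4,1)] -> total=2
Click 3 (3,0) count=1: revealed 1 new [(3,0)] -> total=3
Click 4 (4,3) count=0: revealed 10 new [(2,1) (2,2) (2,3) (2,4) (3,2) (3,3) (3,4) (4,2) (4,3) (4,4)] -> total=13

Answer: 13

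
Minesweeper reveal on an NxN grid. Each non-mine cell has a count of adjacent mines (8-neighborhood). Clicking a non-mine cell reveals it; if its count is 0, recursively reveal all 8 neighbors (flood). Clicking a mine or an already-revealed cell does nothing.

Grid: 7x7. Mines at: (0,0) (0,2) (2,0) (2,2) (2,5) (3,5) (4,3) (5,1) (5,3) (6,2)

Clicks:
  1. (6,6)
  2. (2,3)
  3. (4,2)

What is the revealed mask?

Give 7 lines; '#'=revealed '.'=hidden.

Click 1 (6,6) count=0: revealed 9 new [(4,4) (4,5) (4,6) (5,4) (5,5) (5,6) (6,4) (6,5) (6,6)] -> total=9
Click 2 (2,3) count=1: revealed 1 new [(2,3)] -> total=10
Click 3 (4,2) count=3: revealed 1 new [(4,2)] -> total=11

Answer: .......
.......
...#...
.......
..#.###
....###
....###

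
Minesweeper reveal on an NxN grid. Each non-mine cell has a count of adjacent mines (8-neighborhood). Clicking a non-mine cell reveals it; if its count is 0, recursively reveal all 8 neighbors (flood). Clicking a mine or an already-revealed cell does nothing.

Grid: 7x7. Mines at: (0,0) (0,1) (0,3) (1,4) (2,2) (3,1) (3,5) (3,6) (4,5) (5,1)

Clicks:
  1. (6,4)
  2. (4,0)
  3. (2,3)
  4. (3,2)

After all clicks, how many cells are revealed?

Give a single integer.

Click 1 (6,4) count=0: revealed 16 new [(3,2) (3,3) (3,4) (4,2) (4,3) (4,4) (5,2) (5,3) (5,4) (5,5) (5,6) (6,2) (6,3) (6,4) (6,5) (6,6)] -> total=16
Click 2 (4,0) count=2: revealed 1 new [(4,0)] -> total=17
Click 3 (2,3) count=2: revealed 1 new [(2,3)] -> total=18
Click 4 (3,2) count=2: revealed 0 new [(none)] -> total=18

Answer: 18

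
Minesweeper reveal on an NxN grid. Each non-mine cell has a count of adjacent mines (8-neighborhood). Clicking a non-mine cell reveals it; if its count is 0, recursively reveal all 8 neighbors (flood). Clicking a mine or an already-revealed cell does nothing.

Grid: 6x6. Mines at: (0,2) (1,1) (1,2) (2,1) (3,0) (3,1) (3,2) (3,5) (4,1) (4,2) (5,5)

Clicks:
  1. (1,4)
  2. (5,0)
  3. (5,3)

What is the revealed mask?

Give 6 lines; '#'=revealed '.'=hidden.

Answer: ...###
...###
...###
......
......
#..#..

Derivation:
Click 1 (1,4) count=0: revealed 9 new [(0,3) (0,4) (0,5) (1,3) (1,4) (1,5) (2,3) (2,4) (2,5)] -> total=9
Click 2 (5,0) count=1: revealed 1 new [(5,0)] -> total=10
Click 3 (5,3) count=1: revealed 1 new [(5,3)] -> total=11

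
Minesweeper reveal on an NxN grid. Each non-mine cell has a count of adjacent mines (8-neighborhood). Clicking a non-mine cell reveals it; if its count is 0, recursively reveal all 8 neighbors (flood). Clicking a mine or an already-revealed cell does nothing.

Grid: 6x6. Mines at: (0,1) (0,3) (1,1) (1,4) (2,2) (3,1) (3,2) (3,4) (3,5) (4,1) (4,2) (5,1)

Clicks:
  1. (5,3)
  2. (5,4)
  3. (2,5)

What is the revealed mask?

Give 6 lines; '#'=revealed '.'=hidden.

Answer: ......
......
.....#
......
...###
...###

Derivation:
Click 1 (5,3) count=1: revealed 1 new [(5,3)] -> total=1
Click 2 (5,4) count=0: revealed 5 new [(4,3) (4,4) (4,5) (5,4) (5,5)] -> total=6
Click 3 (2,5) count=3: revealed 1 new [(2,5)] -> total=7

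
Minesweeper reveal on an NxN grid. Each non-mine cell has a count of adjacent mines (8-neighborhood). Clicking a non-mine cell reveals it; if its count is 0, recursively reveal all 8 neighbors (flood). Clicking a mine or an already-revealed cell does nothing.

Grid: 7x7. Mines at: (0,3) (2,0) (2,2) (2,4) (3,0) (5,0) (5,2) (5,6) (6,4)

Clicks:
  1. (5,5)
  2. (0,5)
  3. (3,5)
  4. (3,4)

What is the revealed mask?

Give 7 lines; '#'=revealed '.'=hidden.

Click 1 (5,5) count=2: revealed 1 new [(5,5)] -> total=1
Click 2 (0,5) count=0: revealed 12 new [(0,4) (0,5) (0,6) (1,4) (1,5) (1,6) (2,5) (2,6) (3,5) (3,6) (4,5) (4,6)] -> total=13
Click 3 (3,5) count=1: revealed 0 new [(none)] -> total=13
Click 4 (3,4) count=1: revealed 1 new [(3,4)] -> total=14

Answer: ....###
....###
.....##
....###
.....##
.....#.
.......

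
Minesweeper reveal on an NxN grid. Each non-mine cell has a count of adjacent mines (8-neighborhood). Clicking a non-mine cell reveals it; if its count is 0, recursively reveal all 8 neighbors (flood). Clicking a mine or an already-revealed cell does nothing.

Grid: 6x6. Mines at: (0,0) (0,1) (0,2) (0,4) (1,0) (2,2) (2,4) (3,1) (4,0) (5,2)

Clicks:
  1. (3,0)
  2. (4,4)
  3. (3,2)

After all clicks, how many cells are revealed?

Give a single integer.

Click 1 (3,0) count=2: revealed 1 new [(3,0)] -> total=1
Click 2 (4,4) count=0: revealed 9 new [(3,3) (3,4) (3,5) (4,3) (4,4) (4,5) (5,3) (5,4) (5,5)] -> total=10
Click 3 (3,2) count=2: revealed 1 new [(3,2)] -> total=11

Answer: 11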